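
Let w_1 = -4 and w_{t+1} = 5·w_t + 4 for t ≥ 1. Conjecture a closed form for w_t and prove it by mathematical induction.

Computing the first terms: w_1 = -4, w_2 = -16, w_3 = -76. This suggests w_t = -3·5^(t - 1) - 1.
For the base case t = 1: the formula gives -4 = -4 = w_1.
Inductive step: suppose the statement holds for some r ≥ 1, so w_r = -3·5^(r - 1) - 1.
Then w_{r+1} = 5·w_r + 4 = 5·(-3·5^(r - 1) - 1) + 4 = -3·5^r - 1 = -3·5^((r+1) - 1) - 1,
which is the claimed formula at t = r+1.
This completes the induction.

w_t = -3·5^(t - 1) - 1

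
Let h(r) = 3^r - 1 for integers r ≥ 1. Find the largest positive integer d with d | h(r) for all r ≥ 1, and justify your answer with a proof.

Computing the first values: h(1) = 2 and h(2) = 8; gcd(2, 8) = 2, so d ≤ 2.
We prove 2 | 3^r - 1 for all r ≥ 1 by induction on r.
For the base case r = 1: h(1) = 2 = 2·(1), so 2 | h(1).
Suppose the result is true for r = j, i.e. 2 | h(j). Then
3^{j+1} − 1^{j+1} = 3·3^j − 1·1^j = 3·(3^j − 1^j) + (2)·1^j. The first term is divisible by 2 by the inductive hypothesis, and the second term (2)·1^j is divisible by 2 since 2 | 2. Hence 2 | h(j+1).
Hence, by induction on r, the claim holds for every r ≥ 1.
Therefore the largest such d is 2.

d = 2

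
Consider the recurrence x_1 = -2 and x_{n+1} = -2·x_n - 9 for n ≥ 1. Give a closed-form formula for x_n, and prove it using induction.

Computing the first terms: x_1 = -2, x_2 = -5, x_3 = 1. This suggests x_n = (-2)^(n - 1) - 3.
For the base case n = 1: the formula gives -2 = -2 = x_1.
Inductive step: suppose the statement holds for some j ≥ 1, so x_j = (-2)^(j - 1) - 3.
Then x_{j+1} = -2·x_j - 9 = -2·((-2)^(j - 1) - 3) - 9 = (-2)^j - 3 = (-2)^((j+1) - 1) - 3,
which is the claimed formula at n = j+1.
By the principle of mathematical induction, the result holds for all n ≥ 1.

x_n = (-2)^(n - 1) - 3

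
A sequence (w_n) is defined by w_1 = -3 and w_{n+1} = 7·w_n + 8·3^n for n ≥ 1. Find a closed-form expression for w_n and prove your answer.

Computing the first terms: w_1 = -3, w_2 = 3, w_3 = 93. This suggests w_n = -2·3^n + 3·7^(n - 1).
Base step (n = 1): the formula gives -3 = -3 = w_1.
Inductive step: suppose the statement holds for some j ≥ 1, so w_j = -2·3^j + 3·7^(j - 1).
Then w_{j+1} = 7·w_j + 8·3^j = 7·(-2·3^j + 3·7^(j - 1)) + 8·3^j = -2·3^(j + 1) + 3·7^j = -2·3^(j+1) + 3·7^((j+1) - 1),
which is the claimed formula at n = j+1.
By the principle of mathematical induction, the result holds for all n ≥ 1.

w_n = -2·3^n + 3·7^(n - 1)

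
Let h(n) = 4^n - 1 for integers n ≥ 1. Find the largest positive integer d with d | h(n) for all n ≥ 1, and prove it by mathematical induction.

Computing the first values: h(1) = 3 and h(2) = 15; gcd(3, 15) = 3, so d ≤ 3.
We prove 3 | 4^n - 1 for all n ≥ 1 by induction on n.
When n = 1: h(1) = 3 = 3·(1), so 3 | h(1).
Inductive step: assume the claim holds for n = i, i.e. 3 | h(i). Then
4^{i+1} − 1^{i+1} = 4·4^i − 1·1^i = 4·(4^i − 1^i) + (3)·1^i. The first term is divisible by 3 by the inductive hypothesis, and the second term (3)·1^i is divisible by 3 since 3 | 3. Hence 3 | h(i+1).
Hence, by induction on n, the claim holds for every n ≥ 1.
Therefore the largest such d is 3.

d = 3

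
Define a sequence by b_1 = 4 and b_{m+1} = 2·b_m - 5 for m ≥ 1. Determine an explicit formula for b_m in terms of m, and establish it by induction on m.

Computing the first terms: b_1 = 4, b_2 = 3, b_3 = 1. This suggests b_m = -2^(m - 1) + 5.
For the base case m = 1: the formula gives 4 = 4 = b_1.
Inductive step: suppose the statement holds for some j ≥ 1, so b_j = -2^(j - 1) + 5.
Then b_{j+1} = 2·b_j - 5 = 2·(-2^(j - 1) + 5) - 5 = -2^j + 5 = -2^((j+1) - 1) + 5,
which is the claimed formula at m = j+1.
Hence, by induction on m, the claim holds for every m ≥ 1.

b_m = -2^(m - 1) + 5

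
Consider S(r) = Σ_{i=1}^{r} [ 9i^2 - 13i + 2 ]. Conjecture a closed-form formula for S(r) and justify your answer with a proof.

S(r) = r(3r^2 - 2r - 3)

We claim S(r) = r(3r^2 - 2r - 3) for all r ≥ 1.
When r = 1: S(1) = -2, and the closed form gives -2. They agree.
Inductive step: assume the claim holds for r = i, so S(i) = i(3i^2 - 2i - 3).
Then S(i+1) = S(i) + (9i^2 + 5i - 2) = (i(3i^2 - 2i - 3)) + (9i^2 + 5i - 2).
Simplifying, S(i+1) = (i + 1)(3i^2 + 4i - 2) = (i+1)(3(i+1)^2 - 2(i+1) - 3),
which is the closed form with r = i+1.
Hence, by induction on r, the claim holds for every r ≥ 1.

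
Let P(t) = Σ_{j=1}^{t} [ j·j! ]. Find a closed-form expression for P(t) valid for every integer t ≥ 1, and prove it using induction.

P(t) = (t + 1)! - 1

We claim P(t) = (t + 1)! - 1 for all t ≥ 1.
For the base case t = 1: P(1) = 1, and the closed form gives 1. They agree.
Inductive step: suppose the statement holds for some j ≥ 1, so P(j) = (j + 1)! - 1.
Then P(j+1) = P(j) + ((j + 1)(j + 1)!) = ((j + 1)! - 1) + ((j + 1)(j + 1)!).
Simplifying, P(j+1) = ((j+1) + 1)! - 1,
which is the closed form with t = j+1.
By the principle of mathematical induction, the result holds for all t ≥ 1.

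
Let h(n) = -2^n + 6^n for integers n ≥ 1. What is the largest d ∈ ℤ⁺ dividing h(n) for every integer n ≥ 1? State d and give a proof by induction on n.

d = 4

Computing the first values: h(1) = 4 and h(2) = 32; gcd(4, 32) = 4, so d ≤ 4.
We prove 4 | -2^n + 6^n for all n ≥ 1 by induction on n.
Base step (n = 1): h(1) = 4 = 4·(1), so 4 | h(1).
Inductive step: assume the claim holds for n = i, i.e. 4 | h(i). Then
6^{i+1} − 2^{i+1} = 6·6^i − 2·2^i = 6·(6^i − 2^i) + (4)·2^i. The first term is divisible by 4 by the inductive hypothesis, and the second term (4)·2^i is divisible by 4 since 4 | 4. Hence 4 | h(i+1).
Hence, by induction on n, the claim holds for every n ≥ 1.
Therefore the largest such d is 4.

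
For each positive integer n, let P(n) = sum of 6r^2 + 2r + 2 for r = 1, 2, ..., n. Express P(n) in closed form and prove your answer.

P(n) = 2n(n^2 + 2n + 2)

We claim P(n) = 2n(n^2 + 2n + 2) for all n ≥ 1.
For the base case n = 1: P(1) = 10, and the closed form gives 10. They agree.
For the inductive step, assume it holds for an arbitrary r ≥ 1, so P(r) = 2r(r^2 + 2r + 2).
Then P(r+1) = P(r) + (6r^2 + 14r + 10) = (2r(r^2 + 2r + 2)) + (6r^2 + 14r + 10).
Simplifying, P(r+1) = 2(r + 1)(r^2 + 4r + 5) = 2(r+1)((r+1)^2 + 2(r+1) + 2),
which is the closed form with n = r+1.
Hence, by induction on n, the claim holds for every n ≥ 1.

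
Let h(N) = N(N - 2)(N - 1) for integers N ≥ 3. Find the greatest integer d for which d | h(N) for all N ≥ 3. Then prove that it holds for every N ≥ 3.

Computing the first values: h(3) = 6 and h(4) = 24; gcd(6, 24) = 6, so d ≤ 6.
We prove 6 | N(N - 2)(N - 1) for all N ≥ 3 by induction on N.
Base case (N = 3): h(3) = 6 = 6·(1), so 6 | h(3).
Inductive step: suppose the statement holds for some k ≥ 3, i.e. 6 | h(k). Then
h(k+1) − h(k) = (k-1)·k·(k+1) − (k-2)·(k-1)·k = (k-1)·k·[(k+1) − (k-2)] = 3·(k-1)·k. The product of 2 consecutive integers is divisible by (2)! = 2, so h(k+1) − h(k) is divisible by 3·2 = 6. By the inductive hypothesis 6 | h(k), hence 6 | h(k+1).
By induction, the statement is established for all N ≥ 3.
Therefore the largest such d is 6.

d = 6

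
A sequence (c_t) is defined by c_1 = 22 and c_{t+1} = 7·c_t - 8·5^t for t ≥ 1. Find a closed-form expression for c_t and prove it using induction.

Computing the first terms: c_1 = 22, c_2 = 114, c_3 = 598. This suggests c_t = 4·5^t + 2·7^(t - 1).
For the base case t = 1: the formula gives 22 = 22 = c_1.
Inductive step: assume the claim holds for t = p, so c_p = 4·5^p + 2·7^(p - 1).
Then c_{p+1} = 7·c_p - 8·5^p = 7·(4·5^p + 2·7^(p - 1)) - 8·5^p = 4·5^(p + 1) + 2·7^p = 4·5^(p+1) + 2·7^((p+1) - 1),
which is the claimed formula at t = p+1.
By the principle of mathematical induction, the result holds for all t ≥ 1.

c_t = 4·5^t + 2·7^(t - 1)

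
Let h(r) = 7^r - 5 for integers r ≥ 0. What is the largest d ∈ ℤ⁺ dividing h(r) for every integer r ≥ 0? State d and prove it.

d = 2

Computing the first values: h(0) = -4 and h(1) = 2; gcd(-4, 2) = 2, so d ≤ 2.
We prove 2 | 7^r - 5 for all r ≥ 0 by induction on r.
When r = 0: h(0) = -4 = 2·(-2), so 2 | h(0).
Inductive step: suppose the statement holds for some m ≥ 0, i.e. 2 | h(m). Then
h(m+1) = 7^(m+1) - 5 = 7·(7^m - 5) + 30 = 7·h(m) + 30. The first term is divisible by 2 by the inductive hypothesis, and 30 is divisible by 2. Hence 2 | h(m+1).
Hence, by induction on r, the claim holds for every r ≥ 0.
Therefore the largest such d is 2.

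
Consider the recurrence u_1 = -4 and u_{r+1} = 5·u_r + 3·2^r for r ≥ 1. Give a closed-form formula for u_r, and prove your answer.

u_r = -2^r - 2·5^(r - 1)

Computing the first terms: u_1 = -4, u_2 = -14, u_3 = -58. This suggests u_r = -2^r - 2·5^(r - 1).
Base step (r = 1): the formula gives -4 = -4 = u_1.
Inductive step: assume the claim holds for r = i, so u_i = -2^i - 2·5^(i - 1).
Then u_{i+1} = 5·u_i + 3·2^i = 5·(-2^i - 2·5^(i - 1)) + 3·2^i = -2^(i + 1) - 2·5^i = -2^(i+1) - 2·5^((i+1) - 1),
which is the claimed formula at r = i+1.
By induction, the statement is established for all r ≥ 1.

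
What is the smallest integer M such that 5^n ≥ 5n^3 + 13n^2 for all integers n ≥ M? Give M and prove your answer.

At n = 3: 125 < 252, so the inequality fails and M ≥ 4. We prove 5^n ≥ 5n^3 + 13n^2 for all n ≥ 4.
Base case (n = 4): 5^n = 625 and 5n^3 + 13n^2 = 528, so 625 ≥ 528.
Suppose the result is true for n = j, so 5^j ≥ 5j^3 + 13j^2.
Then 5^(j + 1) = 5·(5^j) ≥ 5·(5j^3 + 13j^2).
Also, for j ≥ 4 we have 5·(5j^3 + 13j^2) ≥ 5(j+1)^3 + 13(j+1)^2, since 5·(5j^3 + 13j^2) − (5(j+1)^3 + 13(j+1)^2) = 20j^3 + 37j^2 - 41j - 18, which is nonnegative for all j ≥ 4.
Combining, 5^(j + 1) ≥ 5(j+1)^3 + 13(j+1)^2.
Hence, by induction on n, the claim holds for every n ≥ 4.
Hence the smallest such M is 4.

M = 4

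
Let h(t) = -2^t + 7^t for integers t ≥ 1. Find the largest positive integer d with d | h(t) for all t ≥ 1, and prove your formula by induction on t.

d = 5

Computing the first values: h(1) = 5 and h(2) = 45; gcd(5, 45) = 5, so d ≤ 5.
We prove 5 | -2^t + 7^t for all t ≥ 1 by induction on t.
Base case (t = 1): h(1) = 5 = 5·(1), so 5 | h(1).
Inductive step: assume the claim holds for t = m, i.e. 5 | h(m). Then
7^{m+1} − 2^{m+1} = 7·7^m − 2·2^m = 7·(7^m − 2^m) + (5)·2^m. The first term is divisible by 5 by the inductive hypothesis, and the second term (5)·2^m is divisible by 5 since 5 | 5. Hence 5 | h(m+1).
Hence, by induction on t, the claim holds for every t ≥ 1.
Therefore the largest such d is 5.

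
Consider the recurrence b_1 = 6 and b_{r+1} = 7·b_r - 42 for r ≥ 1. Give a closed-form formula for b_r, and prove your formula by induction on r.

Computing the first terms: b_1 = 6, b_2 = 0, b_3 = -42. This suggests b_r = -7^(r - 1) + 7.
When r = 1: the formula gives 6 = 6 = b_1.
Suppose the result is true for r = j, so b_j = -7^(j - 1) + 7.
Then b_{j+1} = 7·b_j - 42 = 7·(-7^(j - 1) + 7) - 42 = -7^j + 7 = -7^((j+1) - 1) + 7,
which is the claimed formula at r = j+1.
By the principle of mathematical induction, the result holds for all r ≥ 1.

b_r = -7^(r - 1) + 7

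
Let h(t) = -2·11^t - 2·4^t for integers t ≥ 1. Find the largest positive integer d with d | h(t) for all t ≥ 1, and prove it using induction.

Computing the first values: h(1) = -30 and h(2) = -274; gcd(-30, -274) = 2, so d ≤ 2.
We prove 2 | -2·11^t - 2·4^t for all t ≥ 1 by induction on t.
Base case (t = 1): h(1) = -30 = 2·(-15), so 2 | h(1).
For the inductive step, assume it holds for an arbitrary m ≥ 1, i.e. 2 | h(m). Then
h(m+1) − 11·h(m) = (-2·11^(m+1) - 2·4^(m+1)) − 11·(-2·11^m - 2·4^m) = (-2)·4^m·(4 − 11) = (14)·4^m. Since 2 | h(m) by the inductive hypothesis, 2 | 11·h(m); and 2 | 14 since 14 = 2·7. Therefore 2 | h(m+1).
Hence, by induction on t, the claim holds for every t ≥ 1.
Therefore the largest such d is 2.

d = 2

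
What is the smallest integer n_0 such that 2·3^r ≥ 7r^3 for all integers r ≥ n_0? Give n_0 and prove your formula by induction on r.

n_0 = 7

At r = 6: 1458 < 1512, so the inequality fails and n_0 ≥ 7. We prove 2·3^r ≥ 7r^3 for all r ≥ 7.
Base step (r = 7): 2·3^r = 4374 and 7r^3 = 2401, so 4374 ≥ 2401.
Inductive step: suppose the statement holds for some i ≥ 7, so 2·3^i ≥ 7i^3.
Then 2·3^(i + 1) = 3·(2·3^i) ≥ 3·(7i^3).
Also, for i ≥ 7 we have 3·(7i^3) ≥ 7(i+1)^3, since 3 ≥ (1 + 1/i)^3 for all i ≥ 7.
Combining, 2·3^(i + 1) ≥ 7(i+1)^3.
This completes the induction.
Hence the smallest such n_0 is 7.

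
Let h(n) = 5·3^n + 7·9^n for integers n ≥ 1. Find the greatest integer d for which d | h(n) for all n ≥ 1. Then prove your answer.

Computing the first values: h(1) = 78 and h(2) = 612; gcd(78, 612) = 6, so d ≤ 6.
We prove 6 | 5·3^n + 7·9^n for all n ≥ 1 by induction on n.
When n = 1: h(1) = 78 = 6·(13), so 6 | h(1).
For the inductive step, assume it holds for an arbitrary i ≥ 1, i.e. 6 | h(i). Then
h(i+1) − 9·h(i) = (5·3^(i+1) + 7·9^(i+1)) − 9·(5·3^i + 7·9^i) = (5)·3^i·(3 − 9) = (-30)·3^i. Since 6 | h(i) by the inductive hypothesis, 6 | 9·h(i); and 6 | -30 since -30 = 6·-5. Therefore 6 | h(i+1).
By induction, the statement is established for all n ≥ 1.
Therefore the largest such d is 6.

d = 6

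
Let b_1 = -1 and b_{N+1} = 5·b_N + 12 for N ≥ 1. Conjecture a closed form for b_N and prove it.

b_N = 2·5^(N - 1) - 3

Computing the first terms: b_1 = -1, b_2 = 7, b_3 = 47. This suggests b_N = 2·5^(N - 1) - 3.
For the base case N = 1: the formula gives -1 = -1 = b_1.
Inductive step: suppose the statement holds for some j ≥ 1, so b_j = 2·5^(j - 1) - 3.
Then b_{j+1} = 5·b_j + 12 = 5·(2·5^(j - 1) - 3) + 12 = 2·5^j - 3 = 2·5^((j+1) - 1) - 3,
which is the claimed formula at N = j+1.
By induction, the statement is established for all N ≥ 1.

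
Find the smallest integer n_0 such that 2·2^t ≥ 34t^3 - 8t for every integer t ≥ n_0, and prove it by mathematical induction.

n_0 = 17

At t = 16: 131072 < 139136, so the inequality fails and n_0 ≥ 17. We prove 2·2^t ≥ 34t^3 - 8t for all t ≥ 17.
Base step (t = 17): 2·2^t = 262144 and 34t^3 - 8t = 166906, so 262144 ≥ 166906.
Suppose the result is true for t = m, so 2·2^m ≥ 34m^3 - 8m.
Then 2·2^(m + 1) = 2·(2·2^m) ≥ 2·(34m^3 - 8m).
Also, for m ≥ 17 we have 2·(34m^3 - 8m) ≥ 34(m+1)^3 - 8(m+1), since 2·(34m^3 - 8m) − (34(m+1)^3 - 8(m+1)) = 34m^3 - 102m^2 - 110m - 26, which is nonnegative for all m ≥ 17.
Combining, 2·2^(m + 1) ≥ 34(m+1)^3 - 8(m+1).
Hence, by induction on t, the claim holds for every t ≥ 17.
Hence the smallest such n_0 is 17.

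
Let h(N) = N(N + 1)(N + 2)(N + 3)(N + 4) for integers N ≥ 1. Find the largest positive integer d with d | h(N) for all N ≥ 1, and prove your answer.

Computing the first values: h(1) = 120 and h(2) = 720; gcd(120, 720) = 120, so d ≤ 120.
We prove 120 | N(N + 1)(N + 2)(N + 3)(N + 4) for all N ≥ 1 by induction on N.
Base case (N = 1): h(1) = 120 = 120·(1), so 120 | h(1).
Inductive step: suppose the statement holds for some i ≥ 1, i.e. 120 | h(i). Then
h(i+1) − h(i) = (i+1)·(i+2)·(i+3)·(i+4)·(i+5) − i·(i+1)·(i+2)·(i+3)·(i+4) = (i+1)·(i+2)·(i+3)·(i+4)·[(i+5) − i] = 5·(i+1)·(i+2)·(i+3)·(i+4). The product of 4 consecutive integers is divisible by (4)! = 24, so h(i+1) − h(i) is divisible by 5·24 = 120. By the inductive hypothesis 120 | h(i), hence 120 | h(i+1).
This completes the induction.
Therefore the largest such d is 120.

d = 120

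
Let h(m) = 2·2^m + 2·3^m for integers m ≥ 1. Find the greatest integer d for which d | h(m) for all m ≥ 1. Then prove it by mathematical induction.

Computing the first values: h(1) = 10 and h(2) = 26; gcd(10, 26) = 2, so d ≤ 2.
We prove 2 | 2·2^m + 2·3^m for all m ≥ 1 by induction on m.
Base step (m = 1): h(1) = 10 = 2·(5), so 2 | h(1).
Suppose the result is true for m = r, i.e. 2 | h(r). Then
h(r+1) − 3·h(r) = (2·2^(r+1) + 2·3^(r+1)) − 3·(2·2^r + 2·3^r) = (2)·2^r·(2 − 3) = (-2)·2^r. Since 2 | h(r) by the inductive hypothesis, 2 | 3·h(r); and 2 | -2 since -2 = 2·-1. Therefore 2 | h(r+1).
This completes the induction.
Therefore the largest such d is 2.

d = 2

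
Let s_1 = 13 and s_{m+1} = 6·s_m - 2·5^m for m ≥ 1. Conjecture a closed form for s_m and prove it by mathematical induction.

s_m = 2·5^m + 3·6^(m - 1)

Computing the first terms: s_1 = 13, s_2 = 68, s_3 = 358. This suggests s_m = 2·5^m + 3·6^(m - 1).
Base step (m = 1): the formula gives 13 = 13 = s_1.
For the inductive step, assume it holds for an arbitrary j ≥ 1, so s_j = 2·5^j + 3·6^(j - 1).
Then s_{j+1} = 6·s_j - 2·5^j = 6·(2·5^j + 3·6^(j - 1)) - 2·5^j = 2·5^(j + 1) + 3·6^j = 2·5^(j+1) + 3·6^((j+1) - 1),
which is the claimed formula at m = j+1.
This completes the induction.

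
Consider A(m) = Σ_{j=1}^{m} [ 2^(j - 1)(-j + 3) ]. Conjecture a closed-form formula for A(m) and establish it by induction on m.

A(m) = 2^m(-m + 4) - 4

We claim A(m) = 2^m(-m + 4) - 4 for all m ≥ 1.
When m = 1: A(1) = 2, and the closed form gives 2. They agree.
Suppose the result is true for m = j, so A(j) = 2^j(-j + 4) - 4.
Then A(j+1) = A(j) + (2^j(-j + 2)) = (2^j(-j + 4) - 4) + (2^j(-j + 2)).
Simplifying, A(j+1) = -2·2^j·j + 6·2^j - 4 = 2^(j+1)(-(j+1) + 4) - 4,
which is the closed form with m = j+1.
This completes the induction.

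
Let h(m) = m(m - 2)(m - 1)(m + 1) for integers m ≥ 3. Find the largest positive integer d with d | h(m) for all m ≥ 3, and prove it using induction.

d = 24

Computing the first values: h(3) = 24 and h(4) = 120; gcd(24, 120) = 24, so d ≤ 24.
We prove 24 | m(m - 2)(m - 1)(m + 1) for all m ≥ 3 by induction on m.
For the base case m = 3: h(3) = 24 = 24·(1), so 24 | h(3).
Inductive step: assume the claim holds for m = p, i.e. 24 | h(p). Then
h(p+1) − h(p) = (p-1)·p·(p+1)·(p+2) − (p-2)·(p-1)·p·(p+1) = (p-1)·p·(p+1)·[(p+2) − (p-2)] = 4·(p-1)·p·(p+1). The product of 3 consecutive integers is divisible by (3)! = 6, so h(p+1) − h(p) is divisible by 4·6 = 24. By the inductive hypothesis 24 | h(p), hence 24 | h(p+1).
Hence, by induction on m, the claim holds for every m ≥ 3.
Therefore the largest such d is 24.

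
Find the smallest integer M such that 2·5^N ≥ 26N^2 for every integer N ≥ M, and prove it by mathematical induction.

At N = 2: 50 < 104, so the inequality fails and M ≥ 3. We prove 2·5^N ≥ 26N^2 for all N ≥ 3.
Base case (N = 3): 2·5^N = 250 and 26N^2 = 234, so 250 ≥ 234.
Inductive step: assume the claim holds for N = p, so 2·5^p ≥ 26p^2.
Then 2·5^(p + 1) = 5·(2·5^p) ≥ 5·(26p^2).
Also, for p ≥ 3 we have 5·(26p^2) ≥ 26(p+1)^2, since 5 ≥ (1 + 1/p)^2 for all p ≥ 3.
Combining, 2·5^(p + 1) ≥ 26(p+1)^2.
By the principle of mathematical induction, the result holds for all N ≥ 3.
Hence the smallest such M is 3.

M = 3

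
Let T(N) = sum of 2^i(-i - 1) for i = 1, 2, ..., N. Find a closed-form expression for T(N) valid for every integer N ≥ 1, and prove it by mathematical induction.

T(N) = -2^(N + 1)N

We claim T(N) = -2^(N + 1)N for all N ≥ 1.
When N = 1: T(1) = -4, and the closed form gives -4. They agree.
Suppose the result is true for N = i, so T(i) = -2^(i + 1)i.
Then T(i+1) = T(i) + (2^(i + 1)(-i - 2)) = (-2^(i + 1)i) + (2^(i + 1)(-i - 2)).
Simplifying, T(i+1) = 2^(i + 2)(-i - 1) = -2^((i+1) + 1)(i+1),
which is the closed form with N = i+1.
Hence, by induction on N, the claim holds for every N ≥ 1.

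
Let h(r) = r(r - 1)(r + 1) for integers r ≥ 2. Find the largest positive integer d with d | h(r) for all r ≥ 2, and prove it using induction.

Computing the first values: h(2) = 6 and h(3) = 24; gcd(6, 24) = 6, so d ≤ 6.
We prove 6 | r(r - 1)(r + 1) for all r ≥ 2 by induction on r.
Base step (r = 2): h(2) = 6 = 6·(1), so 6 | h(2).
Suppose the result is true for r = p, i.e. 6 | h(p). Then
h(p+1) − h(p) = p·(p+1)·(p+2) − (p-1)·p·(p+1) = p·(p+1)·[(p+2) − (p-1)] = 3·p·(p+1). The product of 2 consecutive integers is divisible by (2)! = 2, so h(p+1) − h(p) is divisible by 3·2 = 6. By the inductive hypothesis 6 | h(p), hence 6 | h(p+1).
This completes the induction.
Therefore the largest such d is 6.

d = 6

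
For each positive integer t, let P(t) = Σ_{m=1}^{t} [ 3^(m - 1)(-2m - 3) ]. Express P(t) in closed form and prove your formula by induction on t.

P(t) = -3^t(t + 1) + 1

We claim P(t) = -3^t(t + 1) + 1 for all t ≥ 1.
Base step (t = 1): P(1) = -5, and the closed form gives -5. They agree.
Inductive step: assume the claim holds for t = m, so P(m) = -3^m(m + 1) + 1.
Then P(m+1) = P(m) + (3^m(-2m - 5)) = (-3^m(m + 1) + 1) + (3^m(-2m - 5)).
Simplifying, P(m+1) = -3·3^m·m - 6·3^m + 1 = -3^(m+1)((m+1) + 1) + 1,
which is the closed form with t = m+1.
By induction, the statement is established for all t ≥ 1.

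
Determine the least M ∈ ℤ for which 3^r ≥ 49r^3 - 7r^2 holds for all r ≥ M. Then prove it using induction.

M = 10

At r = 9: 19683 < 35154, so the inequality fails and M ≥ 10. We prove 3^r ≥ 49r^3 - 7r^2 for all r ≥ 10.
Base case (r = 10): 3^r = 59049 and 49r^3 - 7r^2 = 48300, so 59049 ≥ 48300.
Inductive step: suppose the statement holds for some p ≥ 10, so 3^p ≥ 49p^3 - 7p^2.
Then 3^(p + 1) = 3·(3^p) ≥ 3·(49p^3 - 7p^2).
Also, for p ≥ 10 we have 3·(49p^3 - 7p^2) ≥ 49(p+1)^3 - 7(p+1)^2, since 3·(49p^3 - 7p^2) − (49(p+1)^3 - 7(p+1)^2) = 98p^3 - 161p^2 - 133p - 42, which is nonnegative for all p ≥ 10.
Combining, 3^(p + 1) ≥ 49(p+1)^3 - 7(p+1)^2.
By induction, the statement is established for all r ≥ 10.
Hence the smallest such M is 10.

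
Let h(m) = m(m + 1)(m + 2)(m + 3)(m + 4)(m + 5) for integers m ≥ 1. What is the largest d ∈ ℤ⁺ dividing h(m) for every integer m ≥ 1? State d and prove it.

Computing the first values: h(1) = 720 and h(2) = 5040; gcd(720, 5040) = 720, so d ≤ 720.
We prove 720 | m(m + 1)(m + 2)(m + 3)(m + 4)(m + 5) for all m ≥ 1 by induction on m.
For the base case m = 1: h(1) = 720 = 720·(1), so 720 | h(1).
Inductive step: assume the claim holds for m = r, i.e. 720 | h(r). Then
h(r+1) − h(r) = (r+1)·(r+2)·(r+3)·(r+4)·(r+5)·(r+6) − r·(r+1)·(r+2)·(r+3)·(r+4)·(r+5) = (r+1)·(r+2)·(r+3)·(r+4)·(r+5)·[(r+6) − r] = 6·(r+1)·(r+2)·(r+3)·(r+4)·(r+5). The product of 5 consecutive integers is divisible by (5)! = 120, so h(r+1) − h(r) is divisible by 6·120 = 720. By the inductive hypothesis 720 | h(r), hence 720 | h(r+1).
By the principle of mathematical induction, the result holds for all m ≥ 1.
Therefore the largest such d is 720.

d = 720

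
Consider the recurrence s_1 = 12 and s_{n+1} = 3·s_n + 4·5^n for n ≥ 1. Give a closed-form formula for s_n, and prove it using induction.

s_n = 2·3^(n - 1) + 2·5^n

Computing the first terms: s_1 = 12, s_2 = 56, s_3 = 268. This suggests s_n = 2·3^(n - 1) + 2·5^n.
When n = 1: the formula gives 12 = 12 = s_1.
Inductive step: suppose the statement holds for some j ≥ 1, so s_j = 2·3^(j - 1) + 2·5^j.
Then s_{j+1} = 3·s_j + 4·5^j = 3·(2·3^(j - 1) + 2·5^j) + 4·5^j = 2·3^j + 2·5^(j + 1) = 2·3^((j+1) - 1) + 2·5^(j+1),
which is the claimed formula at n = j+1.
This completes the induction.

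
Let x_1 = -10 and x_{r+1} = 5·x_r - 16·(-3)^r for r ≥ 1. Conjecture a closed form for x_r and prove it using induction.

x_r = 2(-3)^r - 4·5^(r - 1)

Computing the first terms: x_1 = -10, x_2 = -2, x_3 = -154. This suggests x_r = 2(-3)^r - 4·5^(r - 1).
Base case (r = 1): the formula gives -10 = -10 = x_1.
For the inductive step, assume it holds for an arbitrary m ≥ 1, so x_m = 2(-3)^m - 4·5^(m - 1).
Then x_{m+1} = 5·x_m - 16·(-3)^m = 5·(2(-3)^m - 4·5^(m - 1)) - 16·(-3)^m = 2(-3)^(m + 1) - 4·5^m = 2(-3)^(m+1) - 4·5^((m+1) - 1),
which is the claimed formula at r = m+1.
By the principle of mathematical induction, the result holds for all r ≥ 1.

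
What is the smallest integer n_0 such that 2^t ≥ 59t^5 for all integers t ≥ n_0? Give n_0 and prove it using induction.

n_0 = 31

At t = 30: 1073741824 < 1433700000, so the inequality fails and n_0 ≥ 31. We prove 2^t ≥ 59t^5 for all t ≥ 31.
Base case (t = 31): 2^t = 2147483648 and 59t^5 = 1689119909, so 2147483648 ≥ 1689119909.
Inductive step: assume the claim holds for t = p, so 2^p ≥ 59p^5.
Then 2^(p + 1) = 2·(2^p) ≥ 2·(59p^5).
Also, for p ≥ 31 we have 2·(59p^5) ≥ 59(p+1)^5, since 2 ≥ (1 + 1/p)^5 for all p ≥ 31.
Combining, 2^(p + 1) ≥ 59(p+1)^5.
This completes the induction.
Hence the smallest such n_0 is 31.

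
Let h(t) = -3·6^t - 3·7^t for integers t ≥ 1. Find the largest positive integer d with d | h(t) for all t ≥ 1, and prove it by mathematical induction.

d = 3

Computing the first values: h(1) = -39 and h(2) = -255; gcd(-39, -255) = 3, so d ≤ 3.
We prove 3 | -3·6^t - 3·7^t for all t ≥ 1 by induction on t.
Base case (t = 1): h(1) = -39 = 3·(-13), so 3 | h(1).
Suppose the result is true for t = k, i.e. 3 | h(k). Then
h(k+1) − 7·h(k) = (-3·6^(k+1) - 3·7^(k+1)) − 7·(-3·6^k - 3·7^k) = (-3)·6^k·(6 − 7) = (3)·6^k. Since 3 | h(k) by the inductive hypothesis, 3 | 7·h(k); and 3 | 3 since 3 = 3·1. Therefore 3 | h(k+1).
Hence, by induction on t, the claim holds for every t ≥ 1.
Therefore the largest such d is 3.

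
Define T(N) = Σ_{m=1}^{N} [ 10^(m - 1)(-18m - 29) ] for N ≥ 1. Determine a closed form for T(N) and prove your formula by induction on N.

We claim T(N) = -10^N(2N + 3) + 3 for all N ≥ 1.
When N = 1: T(1) = -47, and the closed form gives -47. They agree.
Inductive step: assume the claim holds for N = m, so T(m) = -10^m(2m + 3) + 3.
Then T(m+1) = T(m) + (10^m(-18m - 47)) = (-10^m(2m + 3) + 3) + (10^m(-18m - 47)).
Simplifying, T(m+1) = -20·10^m·m - 50·10^m + 3 = -10^(m+1)(2(m+1) + 3) + 3,
which is the closed form with N = m+1.
Hence, by induction on N, the claim holds for every N ≥ 1.

T(N) = -10^N(2N + 3) + 3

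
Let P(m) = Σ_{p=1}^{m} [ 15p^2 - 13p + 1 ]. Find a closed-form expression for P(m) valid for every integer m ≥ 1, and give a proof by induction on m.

P(m) = m(5m^2 + m - 3)

We claim P(m) = m(5m^2 + m - 3) for all m ≥ 1.
For the base case m = 1: P(1) = 3, and the closed form gives 3. They agree.
Suppose the result is true for m = p, so P(p) = p(5p^2 + p - 3).
Then P(p+1) = P(p) + (15p^2 + 17p + 3) = (p(5p^2 + p - 3)) + (15p^2 + 17p + 3).
Simplifying, P(p+1) = (p + 1)(5p^2 + 11p + 3) = (p+1)(5(p+1)^2 + (p+1) - 3),
which is the closed form with m = p+1.
Hence, by induction on m, the claim holds for every m ≥ 1.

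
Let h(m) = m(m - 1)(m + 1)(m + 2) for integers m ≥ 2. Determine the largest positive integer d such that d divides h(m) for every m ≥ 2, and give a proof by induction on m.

d = 24

Computing the first values: h(2) = 24 and h(3) = 120; gcd(24, 120) = 24, so d ≤ 24.
We prove 24 | m(m - 1)(m + 1)(m + 2) for all m ≥ 2 by induction on m.
For the base case m = 2: h(2) = 24 = 24·(1), so 24 | h(2).
Suppose the result is true for m = p, i.e. 24 | h(p). Then
h(p+1) − h(p) = p·(p+1)·(p+2)·(p+3) − (p-1)·p·(p+1)·(p+2) = p·(p+1)·(p+2)·[(p+3) − (p-1)] = 4·p·(p+1)·(p+2). The product of 3 consecutive integers is divisible by (3)! = 6, so h(p+1) − h(p) is divisible by 4·6 = 24. By the inductive hypothesis 24 | h(p), hence 24 | h(p+1).
By the principle of mathematical induction, the result holds for all m ≥ 2.
Therefore the largest such d is 24.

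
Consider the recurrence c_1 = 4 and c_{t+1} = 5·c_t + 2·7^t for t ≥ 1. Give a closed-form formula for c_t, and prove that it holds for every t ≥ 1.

c_t = -3·5^(t - 1) + 7^t

Computing the first terms: c_1 = 4, c_2 = 34, c_3 = 268. This suggests c_t = -3·5^(t - 1) + 7^t.
Base case (t = 1): the formula gives 4 = 4 = c_1.
Inductive step: assume the claim holds for t = p, so c_p = -3·5^(p - 1) + 7^p.
Then c_{p+1} = 5·c_p + 2·7^p = 5·(-3·5^(p - 1) + 7^p) + 2·7^p = -3·5^p + 7^(p + 1) = -3·5^((p+1) - 1) + 7^(p+1),
which is the claimed formula at t = p+1.
By the principle of mathematical induction, the result holds for all t ≥ 1.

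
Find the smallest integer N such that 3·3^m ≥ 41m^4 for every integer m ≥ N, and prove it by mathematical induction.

N = 12

At m = 11: 531441 < 600281, so the inequality fails and N ≥ 12. We prove 3·3^m ≥ 41m^4 for all m ≥ 12.
When m = 12: 3·3^m = 1594323 and 41m^4 = 850176, so 1594323 ≥ 850176.
Inductive step: suppose the statement holds for some j ≥ 12, so 3·3^j ≥ 41j^4.
Then 3·3^(j + 1) = 3·(3·3^j) ≥ 3·(41j^4).
Also, for j ≥ 12 we have 3·(41j^4) ≥ 41(j+1)^4, since 3 ≥ (1 + 1/j)^4 for all j ≥ 12.
Combining, 3·3^(j + 1) ≥ 41(j+1)^4.
This completes the induction.
Hence the smallest such N is 12.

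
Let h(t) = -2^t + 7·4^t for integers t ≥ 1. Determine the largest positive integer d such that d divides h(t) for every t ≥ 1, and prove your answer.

d = 2

Computing the first values: h(1) = 26 and h(2) = 108; gcd(26, 108) = 2, so d ≤ 2.
We prove 2 | -2^t + 7·4^t for all t ≥ 1 by induction on t.
Base step (t = 1): h(1) = 26 = 2·(13), so 2 | h(1).
Inductive step: suppose the statement holds for some m ≥ 1, i.e. 2 | h(m). Then
h(m+1) − 4·h(m) = (-2^(m+1) + 7·4^(m+1)) − 4·(-2^m + 7·4^m) = (-1)·2^m·(2 − 4) = (2)·2^m. Since 2 | h(m) by the inductive hypothesis, 2 | 4·h(m); and 2 | 2 since 2 = 2·1. Therefore 2 | h(m+1).
By induction, the statement is established for all t ≥ 1.
Therefore the largest such d is 2.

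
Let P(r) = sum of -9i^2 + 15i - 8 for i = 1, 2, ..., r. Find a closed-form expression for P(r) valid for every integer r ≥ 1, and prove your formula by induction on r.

We claim P(r) = -r(3r^2 - 3r + 2) for all r ≥ 1.
Base case (r = 1): P(1) = -2, and the closed form gives -2. They agree.
Inductive step: assume the claim holds for r = i, so P(i) = i(-3i^2 + 3i - 2).
Then P(i+1) = P(i) + (15i - 9(i + 1)^2 + 7) = (i(-3i^2 + 3i - 2)) + (15i - 9(i + 1)^2 + 7).
Simplifying, P(i+1) = -(i + 1)(3i^2 + 3i + 2) = -(i+1)(3(i+1)^2 - 3(i+1) + 2),
which is the closed form with r = i+1.
This completes the induction.

P(r) = -r(3r^2 - 3r + 2)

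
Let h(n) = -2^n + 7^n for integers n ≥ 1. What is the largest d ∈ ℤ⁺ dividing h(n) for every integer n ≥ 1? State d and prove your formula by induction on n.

d = 5

Computing the first values: h(1) = 5 and h(2) = 45; gcd(5, 45) = 5, so d ≤ 5.
We prove 5 | -2^n + 7^n for all n ≥ 1 by induction on n.
Base step (n = 1): h(1) = 5 = 5·(1), so 5 | h(1).
Inductive step: assume the claim holds for n = i, i.e. 5 | h(i). Then
7^{i+1} − 2^{i+1} = 7·7^i − 2·2^i = 7·(7^i − 2^i) + (5)·2^i. The first term is divisible by 5 by the inductive hypothesis, and the second term (5)·2^i is divisible by 5 since 5 | 5. Hence 5 | h(i+1).
By induction, the statement is established for all n ≥ 1.
Therefore the largest such d is 5.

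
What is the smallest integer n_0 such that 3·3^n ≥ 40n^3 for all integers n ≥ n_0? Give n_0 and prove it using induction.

n_0 = 9

At n = 8: 19683 < 20480, so the inequality fails and n_0 ≥ 9. We prove 3·3^n ≥ 40n^3 for all n ≥ 9.
Base case (n = 9): 3·3^n = 59049 and 40n^3 = 29160, so 59049 ≥ 29160.
For the inductive step, assume it holds for an arbitrary j ≥ 9, so 3·3^j ≥ 40j^3.
Then 3·3^(j + 1) = 3·(3·3^j) ≥ 3·(40j^3).
Also, for j ≥ 9 we have 3·(40j^3) ≥ 40(j+1)^3, since 3 ≥ (1 + 1/j)^3 for all j ≥ 9.
Combining, 3·3^(j + 1) ≥ 40(j+1)^3.
Hence, by induction on n, the claim holds for every n ≥ 9.
Hence the smallest such n_0 is 9.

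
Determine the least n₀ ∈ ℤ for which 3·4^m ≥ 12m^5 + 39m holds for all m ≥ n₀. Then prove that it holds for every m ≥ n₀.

n₀ = 9

At m = 8: 196608 < 393528, so the inequality fails and n₀ ≥ 9. We prove 3·4^m ≥ 12m^5 + 39m for all m ≥ 9.
Base step (m = 9): 3·4^m = 786432 and 12m^5 + 39m = 708939, so 786432 ≥ 708939.
For the inductive step, assume it holds for an arbitrary i ≥ 9, so 3·4^i ≥ 12i^5 + 39i.
Then 3·4^(i + 1) = 4·(3·4^i) ≥ 4·(12i^5 + 39i).
Also, for i ≥ 9 we have 4·(12i^5 + 39i) ≥ 12(i+1)^5 + 39(i+1), since 4·(12i^5 + 39i) − (12(i+1)^5 + 39(i+1)) = 36i^5 - 60i^4 - 120i^3 - 120i^2 + 57i - 51, which is nonnegative for all i ≥ 9.
Combining, 3·4^(i + 1) ≥ 12(i+1)^5 + 39(i+1).
By induction, the statement is established for all m ≥ 9.
Hence the smallest such n₀ is 9.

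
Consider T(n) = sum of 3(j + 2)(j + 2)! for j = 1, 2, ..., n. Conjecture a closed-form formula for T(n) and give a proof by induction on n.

T(n) = 3(n + 3)! - 18

We claim T(n) = 3(n + 3)! - 18 for all n ≥ 1.
When n = 1: T(1) = 54, and the closed form gives 54. They agree.
For the inductive step, assume it holds for an arbitrary j ≥ 1, so T(j) = 3(j + 3)! - 18.
Then T(j+1) = T(j) + (3(j + 3)(j + 3)!) = (3(j + 3)! - 18) + (3(j + 3)(j + 3)!).
Simplifying, T(j+1) = 3((j+1) + 3)! - 18,
which is the closed form with n = j+1.
By the principle of mathematical induction, the result holds for all n ≥ 1.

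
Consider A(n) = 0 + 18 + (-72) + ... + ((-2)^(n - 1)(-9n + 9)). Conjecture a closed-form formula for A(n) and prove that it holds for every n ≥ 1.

A(n) = (-2)^n(3n - 2) + 2

We claim A(n) = (-2)^n(3n - 2) + 2 for all n ≥ 1.
For the base case n = 1: A(1) = 0, and the closed form gives 0. They agree.
Inductive step: assume the claim holds for n = r, so A(r) = (-2)^r(3r - 2) + 2.
Then A(r+1) = A(r) + (-9(-2)^r·r) = ((-2)^r(3r - 2) + 2) + (-9(-2)^r·r).
Simplifying, A(r+1) = -6(-2)^r·r - 2(-2)^r + 2 = (-2)^(r+1)(3(r+1) - 2) + 2,
which is the closed form with n = r+1.
By induction, the statement is established for all n ≥ 1.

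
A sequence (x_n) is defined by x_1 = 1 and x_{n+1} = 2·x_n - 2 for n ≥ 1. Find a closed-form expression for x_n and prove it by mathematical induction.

Computing the first terms: x_1 = 1, x_2 = 0, x_3 = -2. This suggests x_n = -2^(n - 1) + 2.
Base case (n = 1): the formula gives 1 = 1 = x_1.
Inductive step: assume the claim holds for n = j, so x_j = -2^(j - 1) + 2.
Then x_{j+1} = 2·x_j - 2 = 2·(-2^(j - 1) + 2) - 2 = -2^j + 2 = -2^((j+1) - 1) + 2,
which is the claimed formula at n = j+1.
By induction, the statement is established for all n ≥ 1.

x_n = -2^(n - 1) + 2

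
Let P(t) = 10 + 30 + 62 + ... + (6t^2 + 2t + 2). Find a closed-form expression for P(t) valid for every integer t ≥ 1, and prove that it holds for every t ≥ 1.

We claim P(t) = 2t(t^2 + 2t + 2) for all t ≥ 1.
When t = 1: P(1) = 10, and the closed form gives 10. They agree.
Inductive step: assume the claim holds for t = i, so P(i) = 2i(i^2 + 2i + 2).
Then P(i+1) = P(i) + (6i^2 + 14i + 10) = (2i(i^2 + 2i + 2)) + (6i^2 + 14i + 10).
Simplifying, P(i+1) = 2(i + 1)(i^2 + 4i + 5) = 2(i+1)((i+1)^2 + 2(i+1) + 2),
which is the closed form with t = i+1.
Hence, by induction on t, the claim holds for every t ≥ 1.

P(t) = 2t(t^2 + 2t + 2)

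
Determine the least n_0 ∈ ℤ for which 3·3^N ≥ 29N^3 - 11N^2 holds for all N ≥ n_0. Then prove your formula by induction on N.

n_0 = 8

At N = 7: 6561 < 9408, so the inequality fails and n_0 ≥ 8. We prove 3·3^N ≥ 29N^3 - 11N^2 for all N ≥ 8.
Base step (N = 8): 3·3^N = 19683 and 29N^3 - 11N^2 = 14144, so 19683 ≥ 14144.
Inductive step: suppose the statement holds for some r ≥ 8, so 3·3^r ≥ 29r^3 - 11r^2.
Then 3·3^(r + 1) = 3·(3·3^r) ≥ 3·(29r^3 - 11r^2).
Also, for r ≥ 8 we have 3·(29r^3 - 11r^2) ≥ 29(r+1)^3 - 11(r+1)^2, since 3·(29r^3 - 11r^2) − (29(r+1)^3 - 11(r+1)^2) = 58r^3 - 109r^2 - 65r - 18, which is nonnegative for all r ≥ 8.
Combining, 3·3^(r + 1) ≥ 29(r+1)^3 - 11(r+1)^2.
By the principle of mathematical induction, the result holds for all N ≥ 8.
Hence the smallest such n_0 is 8.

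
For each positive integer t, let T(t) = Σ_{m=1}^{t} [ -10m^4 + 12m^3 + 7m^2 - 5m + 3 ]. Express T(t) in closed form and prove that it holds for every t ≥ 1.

T(t) = -t(2t^4 + 2t^3 - 5t^2 - 4t - 2)

We claim T(t) = -t(2t^4 + 2t^3 - 5t^2 - 4t - 2) for all t ≥ 1.
Base case (t = 1): T(1) = 7, and the closed form gives 7. They agree.
Suppose the result is true for t = m, so T(m) = m(-2m^4 - 2m^3 + 5m^2 + 4m + 2).
Then T(m+1) = T(m) + (-10m^4 - 28m^3 - 17m^2 + 5m + 7) = (m(-2m^4 - 2m^3 + 5m^2 + 4m + 2)) + (-10m^4 - 28m^3 - 17m^2 + 5m + 7).
Simplifying, T(m+1) = -(m + 1)(2m^4 + 10m^3 + 13m^2 - 7) = -(m+1)(2(m+1)^4 + 2(m+1)^3 - 5(m+1)^2 - 4(m+1) - 2),
which is the closed form with t = m+1.
This completes the induction.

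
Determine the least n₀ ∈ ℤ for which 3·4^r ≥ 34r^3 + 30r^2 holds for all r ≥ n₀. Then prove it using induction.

n₀ = 6

At r = 5: 3072 < 5000, so the inequality fails and n₀ ≥ 6. We prove 3·4^r ≥ 34r^3 + 30r^2 for all r ≥ 6.
For the base case r = 6: 3·4^r = 12288 and 34r^3 + 30r^2 = 8424, so 12288 ≥ 8424.
Suppose the result is true for r = p, so 3·4^p ≥ 34p^3 + 30p^2.
Then 3·4^(p + 1) = 4·(3·4^p) ≥ 4·(34p^3 + 30p^2).
Also, for p ≥ 6 we have 4·(34p^3 + 30p^2) ≥ 34(p+1)^3 + 30(p+1)^2, since 4·(34p^3 + 30p^2) − (34(p+1)^3 + 30(p+1)^2) = 102p^3 - 12p^2 - 162p - 64, which is nonnegative for all p ≥ 6.
Combining, 3·4^(p + 1) ≥ 34(p+1)^3 + 30(p+1)^2.
By induction, the statement is established for all r ≥ 6.
Hence the smallest such n₀ is 6.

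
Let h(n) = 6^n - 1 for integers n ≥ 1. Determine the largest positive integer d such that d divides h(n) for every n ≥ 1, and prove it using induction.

d = 5

Computing the first values: h(1) = 5 and h(2) = 35; gcd(5, 35) = 5, so d ≤ 5.
We prove 5 | 6^n - 1 for all n ≥ 1 by induction on n.
Base step (n = 1): h(1) = 5 = 5·(1), so 5 | h(1).
Inductive step: suppose the statement holds for some p ≥ 1, i.e. 5 | h(p). Then
6^{p+1} − 1^{p+1} = 6·6^p − 1·1^p = 6·(6^p − 1^p) + (5)·1^p. The first term is divisible by 5 by the inductive hypothesis, and the second term (5)·1^p is divisible by 5 since 5 | 5. Hence 5 | h(p+1).
This completes the induction.
Therefore the largest such d is 5.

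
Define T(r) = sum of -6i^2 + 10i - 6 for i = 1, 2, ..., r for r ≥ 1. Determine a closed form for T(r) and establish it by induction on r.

We claim T(r) = -2r(r^2 - r + 1) for all r ≥ 1.
When r = 1: T(1) = -2, and the closed form gives -2. They agree.
Suppose the result is true for r = i, so T(i) = 2i(-i^2 + i - 1).
Then T(i+1) = T(i) + (-6i^2 - 2i - 2) = (2i(-i^2 + i - 1)) + (-6i^2 - 2i - 2).
Simplifying, T(i+1) = -2(i + 1)(i^2 + i + 1) = -2(i+1)((i+1)^2 - (i+1) + 1),
which is the closed form with r = i+1.
This completes the induction.

T(r) = -2r(r^2 - r + 1)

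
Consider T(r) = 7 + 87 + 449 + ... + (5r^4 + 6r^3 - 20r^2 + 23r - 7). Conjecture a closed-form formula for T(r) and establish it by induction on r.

T(r) = r(r^4 + 4r^3 - 2r^2 + 3r + 1)

We claim T(r) = r(r^4 + 4r^3 - 2r^2 + 3r + 1) for all r ≥ 1.
Base case (r = 1): T(1) = 7, and the closed form gives 7. They agree.
For the inductive step, assume it holds for an arbitrary k ≥ 1, so T(k) = k(k^4 + 4k^3 - 2k^2 + 3k + 1).
Then T(k+1) = T(k) + (5k^4 + 26k^3 + 28k^2 + 21k + 7) = (k(k^4 + 4k^3 - 2k^2 + 3k + 1)) + (5k^4 + 26k^3 + 28k^2 + 21k + 7).
Simplifying, T(k+1) = (k + 1)(k^4 + 8k^3 + 16k^2 + 15k + 7) = (k+1)((k+1)^4 + 4(k+1)^3 - 2(k+1)^2 + 3(k+1) + 1),
which is the closed form with r = k+1.
Hence, by induction on r, the claim holds for every r ≥ 1.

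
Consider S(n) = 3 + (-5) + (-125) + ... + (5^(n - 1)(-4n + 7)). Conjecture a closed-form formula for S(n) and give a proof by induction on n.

S(n) = 5^n(-n + 2) - 2

We claim S(n) = 5^n(-n + 2) - 2 for all n ≥ 1.
Base step (n = 1): S(1) = 3, and the closed form gives 3. They agree.
Suppose the result is true for n = i, so S(i) = 5^i(-i + 2) - 2.
Then S(i+1) = S(i) + (5^i(-4i + 3)) = (5^i(-i + 2) - 2) + (5^i(-4i + 3)).
Simplifying, S(i+1) = -5^(i + 1)i + 5^(i + 1) - 2 = 5^(i+1)(-(i+1) + 2) - 2,
which is the closed form with n = i+1.
This completes the induction.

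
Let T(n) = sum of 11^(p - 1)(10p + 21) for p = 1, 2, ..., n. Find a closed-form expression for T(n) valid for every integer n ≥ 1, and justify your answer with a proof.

We claim T(n) = 11^n(n + 2) - 2 for all n ≥ 1.
Base case (n = 1): T(1) = 31, and the closed form gives 31. They agree.
Inductive step: assume the claim holds for n = p, so T(p) = 11^p(p + 2) - 2.
Then T(p+1) = T(p) + (11^p(10p + 31)) = (11^p(p + 2) - 2) + (11^p(10p + 31)).
Simplifying, T(p+1) = 11·11^p·p + 33·11^p - 2 = 11^(p+1)((p+1) + 2) - 2,
which is the closed form with n = p+1.
By the principle of mathematical induction, the result holds for all n ≥ 1.

T(n) = 11^n(n + 2) - 2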